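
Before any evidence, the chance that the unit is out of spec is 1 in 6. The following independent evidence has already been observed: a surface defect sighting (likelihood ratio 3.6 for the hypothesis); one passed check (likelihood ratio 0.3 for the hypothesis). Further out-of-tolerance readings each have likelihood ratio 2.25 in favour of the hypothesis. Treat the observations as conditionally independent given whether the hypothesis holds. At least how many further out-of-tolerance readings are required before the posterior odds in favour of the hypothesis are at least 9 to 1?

Prior odds = (1/6)/(5/6) = 0.2.
Combined Bayes factor of the evidence already in hand = 3.6 × 0.3 = 1.08.
Odds after that evidence = 0.2 × 1.08 = 0.216.
Target odds = 9.
Need 2.25ⁿ ≥ 9 ÷ 0.216 = 125/3.
2.25⁴ = 25.62890625 falls short of 125/3 but 2.25⁵ = 59049/1024 reaches it, so n = 5.

5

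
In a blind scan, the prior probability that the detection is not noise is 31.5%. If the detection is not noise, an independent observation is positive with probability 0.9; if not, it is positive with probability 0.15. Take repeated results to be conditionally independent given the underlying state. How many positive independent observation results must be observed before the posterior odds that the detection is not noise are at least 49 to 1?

Prior odds = 0.315/0.685 = 63/137.
Likelihood ratio of a positive = 0.9/0.15 = 6.
Target odds = 49.
Require 6ⁿ ≥ 49 ÷ (63/137) = 959/9.
6² = 36 falls short of 959/9 but 6³ = 216 reaches it, so n = 3.

3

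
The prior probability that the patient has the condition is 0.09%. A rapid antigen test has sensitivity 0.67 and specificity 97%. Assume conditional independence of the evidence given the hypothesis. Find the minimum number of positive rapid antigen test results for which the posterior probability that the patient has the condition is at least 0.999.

5

Prior odds: 0.0009 ÷ 0.9991 = 9/9991.
False-positive rate = 1 − 0.97 = 0.03; likelihood ratio of a positive = 0.67/0.03 = 67/3.
Target odds: 0.999 ÷ 0.001 = 999.
Require (67/3)ⁿ ≥ 999 ÷ (9/9991) = 1109001.
(67/3)⁴ = 20151121/81 falls short of 1109001 but (67/3)⁵ ≈5.55607e+06 reaches it, so n = 5.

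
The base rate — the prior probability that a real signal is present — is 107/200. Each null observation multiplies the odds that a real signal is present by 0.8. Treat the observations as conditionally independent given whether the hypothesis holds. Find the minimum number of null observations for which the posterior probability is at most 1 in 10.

11

Prior odds = 0.535/0.465 = 107/93.
Likelihood ratio per null observation = 0.8.
Target odds: 0.1 ÷ 0.9 = 1/9.
Need (107/93) × 0.8ⁿ ≤ 1/9, i.e. 0.8ⁿ ≤ 31/321.
0.8¹⁰ = 1048576/9765625 is still above 31/321 but 0.8¹¹ = 4194304/48828125 is at or below it, so n = 11.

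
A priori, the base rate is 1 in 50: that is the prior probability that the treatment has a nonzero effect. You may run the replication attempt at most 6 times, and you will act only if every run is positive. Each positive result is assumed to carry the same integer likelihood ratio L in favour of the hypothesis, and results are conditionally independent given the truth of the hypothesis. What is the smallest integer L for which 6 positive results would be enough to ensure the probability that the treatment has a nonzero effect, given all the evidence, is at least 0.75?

3

Prior odds = 0.02/0.98 = 1/49.
Target odds = 0.75/0.25 = 3.
Need L⁶ ≥ 3 ÷ (1/49) = 147.
2⁶ = 64 < 147 ≤ 729 = 3⁶, so L = 3.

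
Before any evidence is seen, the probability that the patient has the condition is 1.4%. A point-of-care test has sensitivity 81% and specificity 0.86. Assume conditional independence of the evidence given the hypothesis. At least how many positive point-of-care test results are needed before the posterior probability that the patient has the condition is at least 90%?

Prior odds = 0.014/0.986 = 7/493.
False-positive rate = 1 − 0.86 = 0.14; likelihood ratio of a positive = 0.81/0.14 = 81/14.
Target posterior odds = 0.9/0.1 = 9.
Require (81/14)ⁿ ≥ 9 ÷ (7/493) = 4437/7.
(81/14)³ = 531441/2744 falls short of 4437/7 but (81/14)⁴ = 43046721/38416 reaches it, so n = 4.

4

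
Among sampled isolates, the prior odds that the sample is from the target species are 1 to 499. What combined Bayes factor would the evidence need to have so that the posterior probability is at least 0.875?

Prior odds = 1/499.
Target odds = 0.875/0.125 = 7.
Required Bayes factor = 7 ÷ (1/499) = 3493.

3493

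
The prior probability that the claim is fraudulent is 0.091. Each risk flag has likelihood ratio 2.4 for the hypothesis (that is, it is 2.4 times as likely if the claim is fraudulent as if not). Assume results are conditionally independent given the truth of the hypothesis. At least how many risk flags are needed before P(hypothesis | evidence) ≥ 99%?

8

Prior odds: 0.091 ÷ 0.909 = 91/909.
Likelihood ratio per risk flag = 2.4.
Target odds: 0.99 ÷ 0.01 = 99.
Require 2.4ⁿ ≥ 99 ÷ (91/909) = 89991/91.
2.4⁷ = 35831808/78125 falls short of 89991/91 but 2.4⁸ = 429981696/390625 reaches it, so n = 8.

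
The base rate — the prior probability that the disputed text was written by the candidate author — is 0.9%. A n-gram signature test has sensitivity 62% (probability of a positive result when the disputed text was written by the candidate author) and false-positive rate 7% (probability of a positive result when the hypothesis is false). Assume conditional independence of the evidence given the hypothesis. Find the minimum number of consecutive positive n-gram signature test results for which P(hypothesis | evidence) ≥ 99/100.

Prior odds = 0.009/0.991 = 9/991.
Likelihood ratio of a positive result = 0.62/0.07 = 62/7.
Target odds: 0.99 ÷ 0.01 = 99.
Require (62/7)ⁿ ≥ 99 ÷ (9/991) = 10901.
(62/7)⁴ = 14776336/2401 falls short of 10901 but (62/7)⁵ = 916132832/16807 reaches it, so n = 5.

5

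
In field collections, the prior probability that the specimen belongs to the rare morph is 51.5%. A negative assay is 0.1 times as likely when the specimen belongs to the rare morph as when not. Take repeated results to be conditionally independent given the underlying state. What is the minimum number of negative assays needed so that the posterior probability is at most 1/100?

Prior odds: 0.515 ÷ 0.485 = 103/97.
Likelihood ratio per negative assay = 0.1.
Target odds: 0.01 ÷ 0.99 = 1/99.
Require 0.1ⁿ ≤ 1/99 ÷ (103/97) = 97/10197.
0.1² = 0.01 is still above 97/10197 but 0.1³ = 0.001 is at or below it, so n = 3.

3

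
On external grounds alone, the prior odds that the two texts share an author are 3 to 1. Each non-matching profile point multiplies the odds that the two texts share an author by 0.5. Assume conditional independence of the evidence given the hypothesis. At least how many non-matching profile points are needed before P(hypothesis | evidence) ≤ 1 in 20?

Prior odds = 3.
Likelihood ratio per non-matching profile point = 0.5.
Target odds: 0.05 ÷ 0.95 = 1/19.
Need 3 × 0.5ⁿ ≤ 1/19, i.e. 0.5ⁿ ≤ 1/57.
0.5⁵ = 0.03125 is still above 1/57 but 0.5⁶ = 0.015625 is at or below it, so n = 6.

6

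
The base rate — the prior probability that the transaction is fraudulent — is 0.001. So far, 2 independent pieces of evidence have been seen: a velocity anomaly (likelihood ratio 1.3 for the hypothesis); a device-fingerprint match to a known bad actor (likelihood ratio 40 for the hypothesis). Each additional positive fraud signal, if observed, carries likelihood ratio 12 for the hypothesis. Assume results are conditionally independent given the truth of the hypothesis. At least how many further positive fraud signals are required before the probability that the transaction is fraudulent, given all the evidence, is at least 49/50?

3

Prior odds = 0.001/0.999 = 1/999.
Combined Bayes factor of the evidence already in hand = 1.3 × 40 = 52.
Odds after that evidence = (1/999) × 52 = 52/999.
Target odds = 0.98/0.02 = 49.
Need 12ⁿ ≥ 49 ÷ (52/999) = 48951/52.
12² = 144 falls short of 48951/52 but 12³ = 1728 reaches it, so n = 3.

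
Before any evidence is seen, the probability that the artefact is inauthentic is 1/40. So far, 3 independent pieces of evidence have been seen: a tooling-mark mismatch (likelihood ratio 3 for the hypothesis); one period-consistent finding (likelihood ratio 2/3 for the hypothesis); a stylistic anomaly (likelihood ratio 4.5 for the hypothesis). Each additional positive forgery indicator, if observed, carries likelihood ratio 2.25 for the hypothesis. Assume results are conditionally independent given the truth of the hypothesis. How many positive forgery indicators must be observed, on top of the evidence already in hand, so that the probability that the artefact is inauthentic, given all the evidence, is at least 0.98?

Prior odds = 0.025/0.975 = 1/39.
Combined Bayes factor of the evidence already in hand = 3 × (2/3) × 4.5 = 9.
Odds after that evidence = (1/39) × 9 = 3/13.
Target odds = 0.98/0.02 = 49.
Need 2.25ⁿ ≥ 49 ÷ (3/13) = 637/3.
2.25⁶ = 531441/4096 falls short of 637/3 but 2.25⁷ = 4782969/16384 reaches it, so n = 7.

7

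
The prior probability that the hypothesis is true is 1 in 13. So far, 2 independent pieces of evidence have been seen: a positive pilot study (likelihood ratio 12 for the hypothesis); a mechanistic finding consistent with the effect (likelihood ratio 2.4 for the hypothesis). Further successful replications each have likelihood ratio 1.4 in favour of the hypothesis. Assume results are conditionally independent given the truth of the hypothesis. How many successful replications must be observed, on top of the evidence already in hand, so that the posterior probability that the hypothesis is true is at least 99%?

Prior odds = (1/13)/(12/13) = 1/12.
Combined Bayes factor of the evidence already in hand = 12 × 2.4 = 28.8.
Odds after that evidence = (1/12) × 28.8 = 2.4.
Target odds = 0.99/0.01 = 99.
Need 1.4ⁿ ≥ 99 ÷ 2.4 = 41.25.
1.4¹¹ ≈40.4957 falls short of 41.25 but 1.4¹² ≈56.6939 reaches it, so n = 12.

12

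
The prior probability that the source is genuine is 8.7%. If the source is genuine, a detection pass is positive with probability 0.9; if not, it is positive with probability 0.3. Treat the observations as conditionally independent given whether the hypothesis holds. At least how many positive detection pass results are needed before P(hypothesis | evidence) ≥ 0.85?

Prior odds: 0.087 ÷ 0.913 = 87/913.
Likelihood ratio of a positive = 0.9/0.3 = 3.
Target odds: 0.85 ÷ 0.15 = 17/3.
Require 3ⁿ ≥ 17/3 ÷ (87/913) = 15521/261.
3³ = 27 falls short of 15521/261 but 3⁴ = 81 reaches it, so n = 4.

4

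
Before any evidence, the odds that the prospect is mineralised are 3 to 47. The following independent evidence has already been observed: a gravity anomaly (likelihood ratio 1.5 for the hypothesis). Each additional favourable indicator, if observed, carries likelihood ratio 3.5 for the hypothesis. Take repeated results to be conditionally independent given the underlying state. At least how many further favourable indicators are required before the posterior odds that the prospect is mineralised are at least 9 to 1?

Prior odds = 3/47.
Bayes factor of the evidence already in hand = 1.5.
Odds after that evidence = (3/47) × 1.5 = 9/94.
Target odds = 9.
Need 3.5ⁿ ≥ 9 ÷ (9/94) = 94.
3.5³ = 42.875 falls short of 94 but 3.5⁴ = 150.0625 reaches it, so n = 4.

4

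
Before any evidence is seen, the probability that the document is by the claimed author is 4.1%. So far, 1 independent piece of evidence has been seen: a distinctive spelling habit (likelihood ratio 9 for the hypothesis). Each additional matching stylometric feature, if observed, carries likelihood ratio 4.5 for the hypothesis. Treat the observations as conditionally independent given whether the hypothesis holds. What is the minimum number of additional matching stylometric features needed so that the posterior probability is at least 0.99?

4

Prior odds = 0.041/0.959 = 41/959.
Bayes factor of the evidence already in hand = 9.
Odds after that evidence = (41/959) × 9 = 369/959.
Target odds = 0.99/0.01 = 99.
Need 4.5ⁿ ≥ 99 ÷ (369/959) = 10549/41.
4.5³ = 91.125 falls short of 10549/41 but 4.5⁴ = 410.0625 reaches it, so n = 4.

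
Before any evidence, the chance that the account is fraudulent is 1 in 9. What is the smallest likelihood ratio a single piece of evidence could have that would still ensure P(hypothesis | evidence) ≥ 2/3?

Prior odds = (1/9)/(8/9) = 0.125.
Target odds = (2/3)/(1/3) = 2.
Required Bayes factor = 2 ÷ 0.125 = 16.

16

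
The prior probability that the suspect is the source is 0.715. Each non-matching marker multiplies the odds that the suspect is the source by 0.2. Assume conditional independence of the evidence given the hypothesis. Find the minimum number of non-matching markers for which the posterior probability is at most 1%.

4

Prior odds = 0.715/0.285 = 143/57.
Likelihood ratio per non-matching marker = 0.2.
Target posterior odds = 0.01/0.99 = 1/99.
Require 0.2ⁿ ≤ 1/99 ÷ (143/57) = 19/4719.
0.2³ = 0.008 is still above 19/4719 but 0.2⁴ = 0.0016 is at or below it, so n = 4.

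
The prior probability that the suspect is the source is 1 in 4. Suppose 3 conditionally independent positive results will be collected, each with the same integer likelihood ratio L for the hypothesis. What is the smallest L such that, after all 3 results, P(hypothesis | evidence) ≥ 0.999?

Prior odds = 0.25/0.75 = 1/3.
Target odds = 0.999/0.001 = 999.
Need L³ ≥ 999 ÷ (1/3) = 2997.
14³ = 2744 < 2997 ≤ 3375 = 15³, so L = 15.

15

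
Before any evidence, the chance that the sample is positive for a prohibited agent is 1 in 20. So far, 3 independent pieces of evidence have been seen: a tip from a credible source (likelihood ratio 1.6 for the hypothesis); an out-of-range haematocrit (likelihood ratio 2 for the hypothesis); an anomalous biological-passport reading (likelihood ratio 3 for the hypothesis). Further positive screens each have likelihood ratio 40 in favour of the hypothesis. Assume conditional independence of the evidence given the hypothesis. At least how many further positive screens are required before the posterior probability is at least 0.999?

Prior odds = 0.05/0.95 = 1/19.
Combined Bayes factor of the evidence already in hand = 1.6 × 2 × 3 = 9.6.
Odds after that evidence = (1/19) × 9.6 = 48/95.
Target odds = 0.999/0.001 = 999.
Need 40ⁿ ≥ 999 ÷ (48/95) = 1977.1875.
40² = 1600 falls short of 1977.1875 but 40³ = 64000 reaches it, so n = 3.

3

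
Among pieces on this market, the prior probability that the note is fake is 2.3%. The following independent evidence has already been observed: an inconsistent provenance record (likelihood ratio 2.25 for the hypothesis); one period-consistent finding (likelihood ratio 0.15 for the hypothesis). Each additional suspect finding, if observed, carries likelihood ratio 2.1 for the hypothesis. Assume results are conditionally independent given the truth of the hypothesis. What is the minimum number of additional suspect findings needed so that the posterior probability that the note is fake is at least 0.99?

Prior odds = 0.023/0.977 = 23/977.
Combined Bayes factor of the evidence already in hand = 2.25 × 0.15 = 0.3375.
Odds after that evidence = (23/977) × 0.3375 = 621/78160.
Target odds = 0.99/0.01 = 99.
Need 2.1ⁿ ≥ 99 ÷ (621/78160) = 859760/69.
2.1¹² ≈7355.83 falls short of 859760/69 but 2.1¹³ ≈15447.2 reaches it, so n = 13.

13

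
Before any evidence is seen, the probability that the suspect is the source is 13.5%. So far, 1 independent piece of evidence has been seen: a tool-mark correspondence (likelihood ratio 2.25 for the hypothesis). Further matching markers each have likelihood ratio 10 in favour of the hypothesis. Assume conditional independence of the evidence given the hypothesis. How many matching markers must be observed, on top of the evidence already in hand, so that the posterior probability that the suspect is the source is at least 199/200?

3

Prior odds = 0.135/0.865 = 27/173.
Bayes factor of the evidence already in hand = 2.25.
Odds after that evidence = (27/173) × 2.25 = 243/692.
Target odds = 0.995/0.005 = 199.
Need 10ⁿ ≥ 199 ÷ (243/692) = 137708/243.
10² = 100 falls short of 137708/243 but 10³ = 1000 reaches it, so n = 3.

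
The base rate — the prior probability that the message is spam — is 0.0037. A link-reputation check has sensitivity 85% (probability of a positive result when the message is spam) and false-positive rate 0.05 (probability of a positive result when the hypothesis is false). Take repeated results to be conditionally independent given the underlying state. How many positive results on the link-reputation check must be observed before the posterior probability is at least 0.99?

Prior odds: 0.0037 ÷ 0.9963 = 37/9963.
Likelihood ratio of a positive result = 0.85/0.05 = 17.
Target odds: 0.99 ÷ 0.01 = 99.
Require 17ⁿ ≥ 99 ÷ (37/9963) = 986337/37.
17³ = 4913 falls short of 986337/37 but 17⁴ = 83521 reaches it, so n = 4.

4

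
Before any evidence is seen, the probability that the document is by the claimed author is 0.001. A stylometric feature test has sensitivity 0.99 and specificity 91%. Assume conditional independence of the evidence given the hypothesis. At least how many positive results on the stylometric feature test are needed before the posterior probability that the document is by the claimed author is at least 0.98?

5

Prior odds = 0.001/0.999 = 1/999.
False-positive rate = 1 − 0.91 = 0.09; likelihood ratio of a positive = 0.99/0.09 = 11.
Target posterior odds = 0.98/0.02 = 49.
Require 11ⁿ ≥ 49 ÷ (1/999) = 48951.
11⁴ = 14641 falls short of 48951 but 11⁵ = 161051 reaches it, so n = 5.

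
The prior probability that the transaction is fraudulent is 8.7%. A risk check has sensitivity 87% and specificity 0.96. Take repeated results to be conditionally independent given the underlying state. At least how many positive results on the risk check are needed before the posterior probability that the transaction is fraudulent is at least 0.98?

3

Prior odds: 0.087 ÷ 0.913 = 87/913.
False-positive rate = 1 − 0.96 = 0.04; likelihood ratio of a positive = 0.87/0.04 = 21.75.
Target odds: 0.98 ÷ 0.02 = 49.
Require 21.75ⁿ ≥ 49 ÷ (87/913) = 44737/87.
21.75² = 473.0625 falls short of 44737/87 but 21.75³ = 658503/64 reaches it, so n = 3.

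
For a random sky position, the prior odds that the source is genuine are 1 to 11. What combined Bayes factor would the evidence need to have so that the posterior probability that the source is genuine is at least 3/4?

Prior odds = 1/11.
Target odds = 0.75/0.25 = 3.
Required Bayes factor = 3 ÷ (1/11) = 33.

33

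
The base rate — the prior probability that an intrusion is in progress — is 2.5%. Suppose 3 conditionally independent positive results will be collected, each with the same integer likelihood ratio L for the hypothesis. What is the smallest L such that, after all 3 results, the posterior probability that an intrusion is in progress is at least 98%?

Prior odds = 0.025/0.975 = 1/39.
Target odds = 0.98/0.02 = 49.
Need L³ ≥ 49 ÷ (1/39) = 1911.
12³ = 1728 < 1911 ≤ 2197 = 13³, so L = 13.

13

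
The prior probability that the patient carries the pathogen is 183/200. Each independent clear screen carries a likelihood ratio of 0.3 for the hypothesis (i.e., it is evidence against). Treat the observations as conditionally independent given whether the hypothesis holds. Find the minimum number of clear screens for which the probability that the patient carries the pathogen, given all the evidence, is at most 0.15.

4

Prior odds = 0.915/0.085 = 183/17.
Likelihood ratio per clear screen = 0.3.
Target odds: 0.15 ÷ 0.85 = 3/17.
Require 0.3ⁿ ≤ 3/17 ÷ (183/17) = 1/61.
0.3³ = 0.027 is still above 1/61 but 0.3⁴ = 0.0081 is at or below it, so n = 4.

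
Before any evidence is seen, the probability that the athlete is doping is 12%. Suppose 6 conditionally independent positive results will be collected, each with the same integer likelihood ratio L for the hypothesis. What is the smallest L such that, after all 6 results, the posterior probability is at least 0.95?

Prior odds = 0.12/0.88 = 3/22.
Target odds = 0.95/0.05 = 19.
Need L⁶ ≥ 19 ÷ (3/22) = 418/3.
2⁶ = 64 < 418/3 ≤ 729 = 3⁶, so L = 3.

3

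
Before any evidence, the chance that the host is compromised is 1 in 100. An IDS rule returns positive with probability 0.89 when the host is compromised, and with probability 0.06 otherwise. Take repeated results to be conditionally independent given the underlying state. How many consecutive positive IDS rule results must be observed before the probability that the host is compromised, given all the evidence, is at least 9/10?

3

Prior odds = 0.01/0.99 = 1/99.
Likelihood ratio of a positive result = 0.89/0.06 = 89/6.
Target odds: 0.9 ÷ 0.1 = 9.
Need (1/99) × (89/6)ⁿ ≥ 9, i.e. (89/6)ⁿ ≥ 891.
(89/6)² = 7921/36 falls short of 891 but (89/6)³ = 704969/216 reaches it, so n = 3.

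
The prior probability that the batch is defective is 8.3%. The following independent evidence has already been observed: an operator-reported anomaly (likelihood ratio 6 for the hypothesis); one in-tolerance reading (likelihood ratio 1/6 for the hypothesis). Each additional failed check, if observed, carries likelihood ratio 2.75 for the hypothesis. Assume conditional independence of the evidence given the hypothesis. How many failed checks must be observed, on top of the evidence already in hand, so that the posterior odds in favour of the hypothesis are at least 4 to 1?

Prior odds = 0.083/0.917 = 83/917.
Combined Bayes factor of the evidence already in hand = 6 × (1/6) = 1.
Odds after that evidence = (83/917) × 1 = 83/917.
Target odds = 4.
Need 2.75ⁿ ≥ 4 ÷ (83/917) = 3668/83.
2.75³ = 20.796875 falls short of 3668/83 but 2.75⁴ = 57.19140625 reaches it, so n = 4.

4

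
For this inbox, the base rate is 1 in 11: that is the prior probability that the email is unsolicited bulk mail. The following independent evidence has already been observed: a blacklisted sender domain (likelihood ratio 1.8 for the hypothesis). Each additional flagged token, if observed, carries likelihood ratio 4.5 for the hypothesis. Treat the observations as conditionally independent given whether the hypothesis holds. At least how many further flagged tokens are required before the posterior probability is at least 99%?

5

Prior odds = (1/11)/(10/11) = 0.1.
Bayes factor of the evidence already in hand = 1.8.
Odds after that evidence = 0.1 × 1.8 = 0.18.
Target odds = 0.99/0.01 = 99.
Need 4.5ⁿ ≥ 99 ÷ 0.18 = 550.
4.5⁴ = 410.0625 falls short of 550 but 4.5⁵ = 1845.28125 reaches it, so n = 5.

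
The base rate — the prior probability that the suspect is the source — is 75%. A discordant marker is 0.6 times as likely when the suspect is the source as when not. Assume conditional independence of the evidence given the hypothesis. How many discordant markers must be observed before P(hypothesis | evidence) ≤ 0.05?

8

Prior odds = 0.75/0.25 = 3.
Likelihood ratio per discordant marker = 0.6.
Target odds: 0.05 ÷ 0.95 = 1/19.
Need 3 × 0.6ⁿ ≤ 1/19, i.e. 0.6ⁿ ≤ 1/57.
0.6⁷ = 2187/78125 is still above 1/57 but 0.6⁸ = 6561/390625 is at or below it, so n = 8.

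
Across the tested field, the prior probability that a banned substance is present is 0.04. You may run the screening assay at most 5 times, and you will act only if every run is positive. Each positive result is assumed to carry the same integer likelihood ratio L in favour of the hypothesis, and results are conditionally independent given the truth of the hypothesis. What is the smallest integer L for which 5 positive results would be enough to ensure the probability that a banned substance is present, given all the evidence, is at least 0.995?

6

Prior odds = 0.04/0.96 = 1/24.
Target odds = 0.995/0.005 = 199.
Need L⁵ ≥ 199 ÷ (1/24) = 4776.
5⁵ = 3125 < 4776 ≤ 7776 = 6⁵, so L = 6.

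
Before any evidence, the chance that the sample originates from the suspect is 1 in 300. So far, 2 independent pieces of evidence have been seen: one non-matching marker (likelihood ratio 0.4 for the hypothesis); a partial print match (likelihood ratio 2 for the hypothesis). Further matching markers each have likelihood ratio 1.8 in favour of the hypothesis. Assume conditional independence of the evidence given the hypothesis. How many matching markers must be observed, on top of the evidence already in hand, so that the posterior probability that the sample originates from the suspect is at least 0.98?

Prior odds = (1/300)/(299/300) = 1/299.
Combined Bayes factor of the evidence already in hand = 0.4 × 2 = 0.8.
Odds after that evidence = (1/299) × 0.8 = 4/1495.
Target odds = 0.98/0.02 = 49.
Need 1.8ⁿ ≥ 49 ÷ (4/1495) = 18313.75.
1.8¹⁶ ≈12144 falls short of 18313.75 but 1.8¹⁷ ≈21859.1 reaches it, so n = 17.

17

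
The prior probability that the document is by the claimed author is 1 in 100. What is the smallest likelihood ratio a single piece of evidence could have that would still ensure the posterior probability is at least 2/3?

198

Prior odds = 0.01/0.99 = 1/99.
Target odds = (2/3)/(1/3) = 2.
Required Bayes factor = 2 ÷ (1/99) = 198.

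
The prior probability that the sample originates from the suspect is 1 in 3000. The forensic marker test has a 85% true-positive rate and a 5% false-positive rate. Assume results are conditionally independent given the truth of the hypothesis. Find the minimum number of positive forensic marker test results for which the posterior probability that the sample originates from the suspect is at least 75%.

Prior odds: (1/3000) ÷ (2999/3000) = 1/2999.
Likelihood ratio of a positive result = 0.85/0.05 = 17.
Target posterior odds = 0.75/0.25 = 3.
Need (1/2999) × 17ⁿ ≥ 3, i.e. 17ⁿ ≥ 8997.
17³ = 4913 falls short of 8997 but 17⁴ = 83521 reaches it, so n = 4.

4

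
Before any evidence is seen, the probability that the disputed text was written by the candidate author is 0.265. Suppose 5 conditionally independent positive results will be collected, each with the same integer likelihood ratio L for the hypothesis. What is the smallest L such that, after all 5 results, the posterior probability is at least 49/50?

3

Prior odds = 0.265/0.735 = 53/147.
Target odds = 0.98/0.02 = 49.
Need L⁵ ≥ 49 ÷ (53/147) = 7203/53.
2⁵ = 32 < 7203/53 ≤ 243 = 3⁵, so L = 3.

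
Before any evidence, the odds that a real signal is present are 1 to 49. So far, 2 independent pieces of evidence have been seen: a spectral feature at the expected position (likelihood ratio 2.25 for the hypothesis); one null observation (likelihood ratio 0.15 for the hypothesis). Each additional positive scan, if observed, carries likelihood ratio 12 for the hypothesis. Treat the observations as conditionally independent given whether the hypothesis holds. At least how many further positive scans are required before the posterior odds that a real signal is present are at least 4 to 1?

3

Prior odds = 1/49.
Combined Bayes factor of the evidence already in hand = 2.25 × 0.15 = 0.3375.
Odds after that evidence = (1/49) × 0.3375 = 27/3920.
Target odds = 4.
Need 12ⁿ ≥ 4 ÷ (27/3920) = 15680/27.
12² = 144 falls short of 15680/27 but 12³ = 1728 reaches it, so n = 3.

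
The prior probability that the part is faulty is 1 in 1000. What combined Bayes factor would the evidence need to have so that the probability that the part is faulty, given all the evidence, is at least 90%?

8991

Prior odds = 0.001/0.999 = 1/999.
Target odds = 0.9/0.1 = 9.
Required Bayes factor = 9 ÷ (1/999) = 8991.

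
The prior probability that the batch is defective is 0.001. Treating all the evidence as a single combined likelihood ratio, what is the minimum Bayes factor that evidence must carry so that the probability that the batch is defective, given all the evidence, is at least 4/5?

3996

Prior odds = 0.001/0.999 = 1/999.
Target odds = 0.8/0.2 = 4.
Required Bayes factor = 4 ÷ (1/999) = 3996.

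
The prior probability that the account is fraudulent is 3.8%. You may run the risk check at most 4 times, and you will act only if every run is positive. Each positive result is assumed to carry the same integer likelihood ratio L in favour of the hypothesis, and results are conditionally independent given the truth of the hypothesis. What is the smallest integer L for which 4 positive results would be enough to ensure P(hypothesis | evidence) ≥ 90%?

4

Prior odds = 0.038/0.962 = 19/481.
Target odds = 0.9/0.1 = 9.
Need L⁴ ≥ 9 ÷ (19/481) = 4329/19.
3⁴ = 81 < 4329/19 ≤ 256 = 4⁴, so L = 4.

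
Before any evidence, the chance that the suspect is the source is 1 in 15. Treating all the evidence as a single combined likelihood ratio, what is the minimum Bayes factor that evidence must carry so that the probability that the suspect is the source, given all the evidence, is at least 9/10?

Prior odds = (1/15)/(14/15) = 1/14.
Target odds = 0.9/0.1 = 9.
Required Bayes factor = 9 ÷ (1/14) = 126.

126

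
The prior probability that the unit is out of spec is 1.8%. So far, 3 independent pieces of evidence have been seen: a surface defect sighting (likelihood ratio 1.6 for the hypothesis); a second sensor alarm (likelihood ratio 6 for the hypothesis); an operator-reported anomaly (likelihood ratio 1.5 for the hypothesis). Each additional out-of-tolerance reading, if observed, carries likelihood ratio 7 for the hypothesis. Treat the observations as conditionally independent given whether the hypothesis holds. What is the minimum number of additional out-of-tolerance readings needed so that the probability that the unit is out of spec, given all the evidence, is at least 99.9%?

Prior odds = 0.018/0.982 = 9/491.
Combined Bayes factor of the evidence already in hand = 1.6 × 6 × 1.5 = 14.4.
Odds after that evidence = (9/491) × 14.4 = 648/2455.
Target odds = 0.999/0.001 = 999.
Need 7ⁿ ≥ 999 ÷ (648/2455) = 90835/24.
7⁴ = 2401 falls short of 90835/24 but 7⁵ = 16807 reaches it, so n = 5.

5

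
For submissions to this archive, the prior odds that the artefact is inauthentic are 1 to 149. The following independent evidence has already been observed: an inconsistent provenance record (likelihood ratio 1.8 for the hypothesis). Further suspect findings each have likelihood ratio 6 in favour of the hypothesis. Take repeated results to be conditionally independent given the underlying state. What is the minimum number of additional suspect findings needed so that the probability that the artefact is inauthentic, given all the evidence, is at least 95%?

5

Prior odds = 1/149.
Bayes factor of the evidence already in hand = 1.8.
Odds after that evidence = (1/149) × 1.8 = 9/745.
Target odds = 0.95/0.05 = 19.
Need 6ⁿ ≥ 19 ÷ (9/745) = 14155/9.
6⁴ = 1296 falls short of 14155/9 but 6⁵ = 7776 reaches it, so n = 5.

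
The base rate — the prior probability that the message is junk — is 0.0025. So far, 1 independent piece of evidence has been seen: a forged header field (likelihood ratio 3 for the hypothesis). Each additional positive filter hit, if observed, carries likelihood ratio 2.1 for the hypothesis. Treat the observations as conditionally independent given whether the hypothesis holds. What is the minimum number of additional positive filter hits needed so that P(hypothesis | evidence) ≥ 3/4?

9

Prior odds = 0.0025/0.9975 = 1/399.
Bayes factor of the evidence already in hand = 3.
Odds after that evidence = (1/399) × 3 = 1/133.
Target odds = 0.75/0.25 = 3.
Need 2.1ⁿ ≥ 3 ÷ (1/133) = 399.
2.1⁸ ≈378.229 falls short of 399 but 2.1⁹ ≈794.28 reaches it, so n = 9.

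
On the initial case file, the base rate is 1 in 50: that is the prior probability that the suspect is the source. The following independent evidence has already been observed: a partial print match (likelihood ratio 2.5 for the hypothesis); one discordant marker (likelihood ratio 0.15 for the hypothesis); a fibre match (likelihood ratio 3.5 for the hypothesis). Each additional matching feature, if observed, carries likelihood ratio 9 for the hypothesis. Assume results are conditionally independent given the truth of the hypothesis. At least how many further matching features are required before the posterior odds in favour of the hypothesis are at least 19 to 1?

Prior odds = 0.02/0.98 = 1/49.
Combined Bayes factor of the evidence already in hand = 2.5 × 0.15 × 3.5 = 1.3125.
Odds after that evidence = (1/49) × 1.3125 = 3/112.
Target odds = 19.
Need 9ⁿ ≥ 19 ÷ (3/112) = 2128/3.
9² = 81 falls short of 2128/3 but 9³ = 729 reaches it, so n = 3.

3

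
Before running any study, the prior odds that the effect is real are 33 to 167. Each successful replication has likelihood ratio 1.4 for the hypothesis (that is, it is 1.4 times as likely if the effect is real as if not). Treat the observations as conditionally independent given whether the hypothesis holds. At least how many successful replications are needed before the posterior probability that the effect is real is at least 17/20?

10

Prior odds = 33/167.
Likelihood ratio per successful replication = 1.4.
Target odds: 0.85 ÷ 0.15 = 17/3.
Need (33/167) × 1.4ⁿ ≥ 17/3, i.e. 1.4ⁿ ≥ 2839/99.
1.4⁹ = 40353607/1953125 falls short of 2839/99 but 1.4¹⁰ = 282475249/9765625 reaches it, so n = 10.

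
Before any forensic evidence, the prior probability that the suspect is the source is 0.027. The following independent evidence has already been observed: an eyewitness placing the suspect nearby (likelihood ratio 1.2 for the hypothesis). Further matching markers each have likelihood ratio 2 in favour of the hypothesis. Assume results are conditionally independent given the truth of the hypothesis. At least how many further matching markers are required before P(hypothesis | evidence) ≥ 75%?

7

Prior odds = 0.027/0.973 = 27/973.
Bayes factor of the evidence already in hand = 1.2.
Odds after that evidence = (27/973) × 1.2 = 162/4865.
Target odds = 0.75/0.25 = 3.
Need 2ⁿ ≥ 3 ÷ (162/4865) = 4865/54.
2⁶ = 64 falls short of 4865/54 but 2⁷ = 128 reaches it, so n = 7.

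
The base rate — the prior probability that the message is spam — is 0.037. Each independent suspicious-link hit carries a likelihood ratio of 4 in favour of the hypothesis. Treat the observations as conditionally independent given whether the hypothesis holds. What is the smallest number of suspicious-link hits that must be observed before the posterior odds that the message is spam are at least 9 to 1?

Prior odds: 0.037 ÷ 0.963 = 37/963.
Likelihood ratio per suspicious-link hit = 4.
Target odds = 9.
Need (37/963) × 4ⁿ ≥ 9, i.e. 4ⁿ ≥ 8667/37.
4³ = 64 falls short of 8667/37 but 4⁴ = 256 reaches it, so n = 4.

4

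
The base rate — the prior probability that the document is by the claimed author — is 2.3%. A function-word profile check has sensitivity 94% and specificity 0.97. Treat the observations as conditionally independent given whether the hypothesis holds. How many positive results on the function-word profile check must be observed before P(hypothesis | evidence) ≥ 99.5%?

3

Prior odds: 0.023 ÷ 0.977 = 23/977.
False-positive rate = 1 − 0.97 = 0.03; likelihood ratio of a positive = 0.94/0.03 = 94/3.
Target posterior odds = 0.995/0.005 = 199.
Require (94/3)ⁿ ≥ 199 ÷ (23/977) = 194423/23.
(94/3)² = 8836/9 falls short of 194423/23 but (94/3)³ = 830584/27 reaches it, so n = 3.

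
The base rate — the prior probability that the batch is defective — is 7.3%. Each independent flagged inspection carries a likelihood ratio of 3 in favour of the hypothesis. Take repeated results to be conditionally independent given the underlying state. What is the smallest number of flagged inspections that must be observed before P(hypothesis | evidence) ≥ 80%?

4

Prior odds = 0.073/0.927 = 73/927.
Likelihood ratio per flagged inspection = 3.
Target posterior odds = 0.8/0.2 = 4.
Need (73/927) × 3ⁿ ≥ 4, i.e. 3ⁿ ≥ 3708/73.
3³ = 27 falls short of 3708/73 but 3⁴ = 81 reaches it, so n = 4.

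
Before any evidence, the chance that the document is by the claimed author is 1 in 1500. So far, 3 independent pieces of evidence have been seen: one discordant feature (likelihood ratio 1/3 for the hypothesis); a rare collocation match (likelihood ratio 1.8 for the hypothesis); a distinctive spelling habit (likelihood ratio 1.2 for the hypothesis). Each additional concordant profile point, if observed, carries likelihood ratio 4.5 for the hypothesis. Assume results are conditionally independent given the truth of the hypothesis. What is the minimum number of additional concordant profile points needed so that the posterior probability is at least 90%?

Prior odds = (1/1500)/(1499/1500) = 1/1499.
Combined Bayes factor of the evidence already in hand = (1/3) × 1.8 × 1.2 = 0.72.
Odds after that evidence = (1/1499) × 0.72 = 18/37475.
Target odds = 0.9/0.1 = 9.
Need 4.5ⁿ ≥ 9 ÷ (18/37475) = 18737.5.
4.5⁶ = 8303.765625 falls short of 18737.5 but 4.5⁷ = 4782969/128 reaches it, so n = 7.

7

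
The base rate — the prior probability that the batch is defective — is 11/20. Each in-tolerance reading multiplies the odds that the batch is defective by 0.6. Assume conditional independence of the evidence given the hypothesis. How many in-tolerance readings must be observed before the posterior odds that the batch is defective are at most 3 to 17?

4

Prior odds: 0.55 ÷ 0.45 = 11/9.
Likelihood ratio per in-tolerance reading = 0.6.
Target odds = 3/17.
Need (11/9) × 0.6ⁿ ≤ 3/17, i.e. 0.6ⁿ ≤ 27/187.
0.6³ = 0.216 is still above 27/187 but 0.6⁴ = 0.1296 is at or below it, so n = 4.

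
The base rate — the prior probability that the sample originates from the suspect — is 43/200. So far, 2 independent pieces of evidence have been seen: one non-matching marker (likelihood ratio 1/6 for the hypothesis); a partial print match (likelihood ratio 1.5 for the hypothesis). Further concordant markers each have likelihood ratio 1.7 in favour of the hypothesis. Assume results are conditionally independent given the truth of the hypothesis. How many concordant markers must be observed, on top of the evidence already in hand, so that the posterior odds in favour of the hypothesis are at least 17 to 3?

9

Prior odds = 0.215/0.785 = 43/157.
Combined Bayes factor of the evidence already in hand = (1/6) × 1.5 = 0.25.
Odds after that evidence = (43/157) × 0.25 = 43/628.
Target odds = 17/3.
Need 1.7ⁿ ≥ 17/3 ÷ (43/628) = 10676/129.
1.7⁸ ≈69.7576 falls short of 10676/129 but 1.7⁹ ≈118.588 reaches it, so n = 9.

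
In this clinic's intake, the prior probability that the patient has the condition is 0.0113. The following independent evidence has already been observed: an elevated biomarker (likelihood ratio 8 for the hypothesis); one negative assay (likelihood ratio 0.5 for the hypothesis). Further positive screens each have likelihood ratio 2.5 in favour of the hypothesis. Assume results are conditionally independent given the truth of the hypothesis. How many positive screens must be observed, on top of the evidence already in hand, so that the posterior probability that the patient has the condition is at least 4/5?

5

Prior odds = 0.0113/0.9887 = 113/9887.
Combined Bayes factor of the evidence already in hand = 8 × 0.5 = 4.
Odds after that evidence = (113/9887) × 4 = 452/9887.
Target odds = 0.8/0.2 = 4.
Need 2.5ⁿ ≥ 4 ÷ (452/9887) = 9887/113.
2.5⁴ = 39.0625 falls short of 9887/113 but 2.5⁵ = 97.65625 reaches it, so n = 5.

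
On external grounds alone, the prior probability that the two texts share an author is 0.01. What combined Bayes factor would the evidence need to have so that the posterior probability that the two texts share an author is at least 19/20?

1881

Prior odds = 0.01/0.99 = 1/99.
Target odds = 0.95/0.05 = 19.
Required Bayes factor = 19 ÷ (1/99) = 1881.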